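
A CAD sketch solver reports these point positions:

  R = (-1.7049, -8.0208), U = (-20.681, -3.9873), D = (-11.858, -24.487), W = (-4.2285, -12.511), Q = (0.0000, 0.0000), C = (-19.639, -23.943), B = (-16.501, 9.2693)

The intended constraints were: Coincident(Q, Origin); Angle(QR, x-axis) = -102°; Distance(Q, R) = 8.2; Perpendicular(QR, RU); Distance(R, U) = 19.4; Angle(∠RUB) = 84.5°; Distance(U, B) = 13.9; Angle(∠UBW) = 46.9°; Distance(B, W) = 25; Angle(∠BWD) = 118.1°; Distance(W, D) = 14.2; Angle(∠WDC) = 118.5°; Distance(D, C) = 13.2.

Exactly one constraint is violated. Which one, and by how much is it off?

Distance(D, C) = 13.2 — off by 5.40.

Q = (0.00, 0.00) ✓; QR at -102.0° ✓; |QR| = 8.200 ✓; ∠(QR, RU) = 90.00° ✓; |RU| = 19.40 ✓; ∠RUB = 84.50° ✓; |UB| = 13.90 ✓; ∠UBW = 46.90° ✓; |BW| = 25.00 ✓; ∠BWD = 118.1° ✓; |WD| = 14.20 ✓; ∠WDC = 118.5° ✓; |DC| = 7.800 ✗.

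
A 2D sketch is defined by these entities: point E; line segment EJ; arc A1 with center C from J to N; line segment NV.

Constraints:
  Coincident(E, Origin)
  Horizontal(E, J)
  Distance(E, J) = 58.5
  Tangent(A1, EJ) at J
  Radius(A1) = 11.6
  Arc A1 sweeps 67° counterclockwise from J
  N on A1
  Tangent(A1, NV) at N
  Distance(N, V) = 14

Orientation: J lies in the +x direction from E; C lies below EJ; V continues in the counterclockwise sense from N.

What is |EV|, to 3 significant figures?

46.8

E is at the origin; EJ is horizontal with |EJ| = 58.5 and J on the +x side, so J = (58.5, 0.00). A1 meets EJ tangentially, so CJ is at right angles to EJ, so C = J + (0, -11.6) = (58.5, -11.6). On A1, J sits at bearing 90° from C; a 67° counterclockwise sweep puts N at bearing 157°, so N = C + 11.6·(cos 157°, sin 157°) = (47.8, -7.07). The tangent condition forces CN to be normal to NV, so NV runs along (−sin 157°, cos 157°); with |NV| = 14.0, V = (42.4, -20.0). Then |EV| = |V − E| = 46.8.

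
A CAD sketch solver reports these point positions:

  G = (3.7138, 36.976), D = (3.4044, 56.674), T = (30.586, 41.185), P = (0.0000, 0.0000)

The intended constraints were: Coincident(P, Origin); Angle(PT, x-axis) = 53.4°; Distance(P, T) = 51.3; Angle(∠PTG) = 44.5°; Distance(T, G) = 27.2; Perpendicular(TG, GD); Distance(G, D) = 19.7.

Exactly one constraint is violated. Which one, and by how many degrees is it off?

Perpendicular(TG, GD) — off by 8.00°.

P = (0.00, 0.00) ✓; PT at 53.40° ✓; |PT| = 51.30 ✓; ∠PTG = 44.50° ✓; |TG| = 27.20 ✓; ∠(TG, GD) = 98.00° ✗; |GD| = 19.70 ✓.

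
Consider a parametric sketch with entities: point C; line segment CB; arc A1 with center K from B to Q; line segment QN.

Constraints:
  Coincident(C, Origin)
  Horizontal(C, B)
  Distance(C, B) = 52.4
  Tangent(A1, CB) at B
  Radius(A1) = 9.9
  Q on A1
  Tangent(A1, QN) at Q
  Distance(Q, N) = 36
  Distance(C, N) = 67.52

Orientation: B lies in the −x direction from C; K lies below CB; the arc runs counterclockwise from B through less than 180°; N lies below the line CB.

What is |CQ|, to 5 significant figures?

63.080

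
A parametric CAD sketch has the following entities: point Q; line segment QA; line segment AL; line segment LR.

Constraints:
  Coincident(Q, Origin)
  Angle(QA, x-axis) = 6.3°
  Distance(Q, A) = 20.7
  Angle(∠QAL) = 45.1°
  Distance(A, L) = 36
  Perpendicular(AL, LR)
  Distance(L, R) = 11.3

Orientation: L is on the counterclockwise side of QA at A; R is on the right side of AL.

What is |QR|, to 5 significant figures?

33.638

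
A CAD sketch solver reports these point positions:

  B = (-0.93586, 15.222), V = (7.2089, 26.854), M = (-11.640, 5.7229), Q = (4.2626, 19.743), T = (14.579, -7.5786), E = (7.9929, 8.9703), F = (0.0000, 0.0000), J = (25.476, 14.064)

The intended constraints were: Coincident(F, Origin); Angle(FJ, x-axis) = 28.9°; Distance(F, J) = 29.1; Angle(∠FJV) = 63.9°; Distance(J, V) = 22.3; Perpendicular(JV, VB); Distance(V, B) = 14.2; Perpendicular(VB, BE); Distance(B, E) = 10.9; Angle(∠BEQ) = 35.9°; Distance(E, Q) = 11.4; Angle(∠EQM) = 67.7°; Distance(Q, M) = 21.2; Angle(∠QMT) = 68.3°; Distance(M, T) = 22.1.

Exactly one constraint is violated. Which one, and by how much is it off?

Distance(M, T) = 22.1 — off by 7.30.

F = (0.00, 0.00) ✓; FJ at 28.90° ✓; |FJ| = 29.10 ✓; ∠FJV = 63.90° ✓; |JV| = 22.30 ✓; ∠(JV, VB) = 90.00° ✓; |VB| = 14.20 ✓; ∠(VB, BE) = 90.00° ✓; |BE| = 10.90 ✓; ∠BEQ = 35.90° ✓; |EQ| = 11.40 ✓; ∠EQM = 67.70° ✓; |QM| = 21.20 ✓; ∠QMT = 68.30° ✓; |MT| = 29.40 ✗.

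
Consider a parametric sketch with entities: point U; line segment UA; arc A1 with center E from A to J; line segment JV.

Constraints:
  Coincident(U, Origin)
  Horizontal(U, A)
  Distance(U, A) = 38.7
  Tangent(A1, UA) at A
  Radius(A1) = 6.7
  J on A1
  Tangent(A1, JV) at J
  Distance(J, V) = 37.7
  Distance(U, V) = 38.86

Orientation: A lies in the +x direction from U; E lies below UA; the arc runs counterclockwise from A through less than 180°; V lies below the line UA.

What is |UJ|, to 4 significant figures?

33.05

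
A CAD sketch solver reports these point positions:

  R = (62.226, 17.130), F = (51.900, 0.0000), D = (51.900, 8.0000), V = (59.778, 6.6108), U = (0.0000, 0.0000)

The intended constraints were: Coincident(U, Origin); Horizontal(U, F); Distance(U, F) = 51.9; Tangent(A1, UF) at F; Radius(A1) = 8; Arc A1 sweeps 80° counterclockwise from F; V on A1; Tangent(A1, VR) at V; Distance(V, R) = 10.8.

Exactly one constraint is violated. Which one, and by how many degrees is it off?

Tangent(A1, VR) at V — off by 3.10°.

U = (0.00, 0.00) ✓; U.y = 0.00, F.y = 0.00 ✓; |UF| = 51.90 ✓; ∠(DF, FU) = 90.00° ✓; |DF| = 8.000 ✓; bearing(D→V) − bearing(D→F) = 80.00° ✓; |DV| = 8.000 ✓; ∠(DV, VR) = 93.10° ✗; |VR| = 10.80 ✓.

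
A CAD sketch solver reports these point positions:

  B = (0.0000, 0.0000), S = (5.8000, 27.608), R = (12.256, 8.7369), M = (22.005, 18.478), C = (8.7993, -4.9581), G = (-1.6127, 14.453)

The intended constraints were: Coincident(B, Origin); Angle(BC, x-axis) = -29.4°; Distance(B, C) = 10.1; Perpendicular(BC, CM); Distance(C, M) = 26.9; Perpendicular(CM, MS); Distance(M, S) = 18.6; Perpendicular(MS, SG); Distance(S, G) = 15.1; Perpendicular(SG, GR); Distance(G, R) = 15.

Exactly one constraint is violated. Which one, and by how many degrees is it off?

Perpendicular(SG, GR) — off by 7.00°.

B = (0.00, 0.00) ✓; BC at -29.40° ✓; |BC| = 10.10 ✓; ∠(BC, CM) = 90.00° ✓; |CM| = 26.90 ✓; ∠(CM, MS) = 90.00° ✓; |MS| = 18.60 ✓; ∠(MS, SG) = 90.00° ✓; |SG| = 15.10 ✓; ∠(SG, GR) = 97.00° ✗; |GR| = 15.00 ✓.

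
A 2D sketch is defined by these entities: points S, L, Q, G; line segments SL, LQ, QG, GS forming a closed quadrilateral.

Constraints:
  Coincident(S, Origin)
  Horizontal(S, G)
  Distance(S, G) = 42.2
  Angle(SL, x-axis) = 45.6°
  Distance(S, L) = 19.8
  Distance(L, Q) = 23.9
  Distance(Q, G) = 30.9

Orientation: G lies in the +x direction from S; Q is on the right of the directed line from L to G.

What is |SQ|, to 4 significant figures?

16.14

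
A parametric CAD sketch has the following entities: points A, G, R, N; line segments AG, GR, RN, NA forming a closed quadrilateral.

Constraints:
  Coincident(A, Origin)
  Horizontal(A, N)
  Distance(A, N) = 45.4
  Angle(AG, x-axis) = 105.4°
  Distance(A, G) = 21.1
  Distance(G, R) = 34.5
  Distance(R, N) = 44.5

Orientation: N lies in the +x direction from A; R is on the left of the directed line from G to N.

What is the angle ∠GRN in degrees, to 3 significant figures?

87.1°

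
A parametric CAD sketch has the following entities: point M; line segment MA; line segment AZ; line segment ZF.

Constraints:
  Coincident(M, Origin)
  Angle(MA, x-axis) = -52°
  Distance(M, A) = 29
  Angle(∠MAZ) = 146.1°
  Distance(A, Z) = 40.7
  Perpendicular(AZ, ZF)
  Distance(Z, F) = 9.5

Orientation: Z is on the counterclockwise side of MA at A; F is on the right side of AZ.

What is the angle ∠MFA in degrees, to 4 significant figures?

8.485°

M is at the origin; MA runs at -52.0° with length 29.0, so A = 29.0·(cos -52.0°, sin -52.0°) = (17.85, -22.85). ∠MAZ = 146.1°, so AZ runs at -52.0° + (180° − 146.1°) = -18.10° from the x-axis; with |AZ| = 40.7, Z = A + 40.7·(cos -18.10°, sin -18.10°) = (56.54, -35.50). The perpendicularity gives ZF at right angles to AZ; with |ZF| = 9.5 on the right of AZ, F = Z + 9.5·(-0.3107, -0.9505) = (53.59, -44.53). Then cos ∠MFA = FM·FA / (|FM||FA|), giving 8.485°.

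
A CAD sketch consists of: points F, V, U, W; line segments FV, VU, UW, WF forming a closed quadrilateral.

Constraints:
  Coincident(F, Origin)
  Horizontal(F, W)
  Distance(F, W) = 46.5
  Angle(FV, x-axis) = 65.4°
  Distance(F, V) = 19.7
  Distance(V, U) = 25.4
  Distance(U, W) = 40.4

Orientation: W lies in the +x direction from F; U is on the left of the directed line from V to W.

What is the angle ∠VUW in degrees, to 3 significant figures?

76.2°

Checks: |VU| = 25.40 ✓; |UW| = 40.40 ✓.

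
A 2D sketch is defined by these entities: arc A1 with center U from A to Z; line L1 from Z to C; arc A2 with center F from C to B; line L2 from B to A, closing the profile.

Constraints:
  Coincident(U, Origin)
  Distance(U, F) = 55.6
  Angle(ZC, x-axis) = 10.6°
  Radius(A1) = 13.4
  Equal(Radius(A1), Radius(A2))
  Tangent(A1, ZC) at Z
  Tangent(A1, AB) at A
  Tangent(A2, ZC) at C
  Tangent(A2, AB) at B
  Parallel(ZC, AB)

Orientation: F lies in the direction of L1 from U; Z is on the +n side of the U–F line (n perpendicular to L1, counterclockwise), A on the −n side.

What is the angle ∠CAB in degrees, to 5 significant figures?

25.735°

Tangency of A1 to both parallel lines with radius 13.4 puts Z and A at U ± 13.4·n: Z = (-2.4649, 13.171), A = (2.4649, -13.171). Equal radii place C and B the same way about F: C = F + 13.4·n = (52.186, 23.399), B = F − 13.4·n = (57.116, -2.9436). Then cos ∠CAB = AC·AB / (|AC||AB|), giving 25.735°.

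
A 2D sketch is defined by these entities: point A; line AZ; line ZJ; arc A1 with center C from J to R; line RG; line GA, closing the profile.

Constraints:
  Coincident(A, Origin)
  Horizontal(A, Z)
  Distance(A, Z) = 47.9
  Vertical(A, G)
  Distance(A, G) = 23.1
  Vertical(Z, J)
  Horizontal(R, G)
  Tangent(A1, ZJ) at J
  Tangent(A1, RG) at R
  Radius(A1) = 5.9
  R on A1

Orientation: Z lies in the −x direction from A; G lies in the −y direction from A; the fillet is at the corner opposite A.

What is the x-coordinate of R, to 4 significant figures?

-42.00

The virtual corner opposite A is at (-47.90, -23.10). Since A1 is tangent to ZJ there, CJ ⟂ ZJ and A1 meets RG tangentially, so CR is at right angles to RG, with radius 5.9, so the center C sits 5.9 in from both sides at C = (-42.00, -17.20). That places the tangent points at J = (-47.90, -17.20) on ZJ and R = (-42.00, -23.10) on RG. So R.x = -42.00.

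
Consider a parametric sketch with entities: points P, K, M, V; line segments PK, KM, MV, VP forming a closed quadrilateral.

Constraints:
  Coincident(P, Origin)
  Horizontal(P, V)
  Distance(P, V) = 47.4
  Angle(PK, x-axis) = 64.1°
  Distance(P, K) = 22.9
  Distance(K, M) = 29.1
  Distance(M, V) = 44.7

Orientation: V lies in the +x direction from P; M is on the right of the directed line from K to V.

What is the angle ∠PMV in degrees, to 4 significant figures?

103.6°

P is at the origin; PV is horizontal with |PV| = 47.4 and V in +x, so V = (47.4, 0). PK runs at 64.1° with |PK| = 22.9, so K = (10.00, 20.60). M is determined by |KM| = 29.1 and |MV| = 44.7 together: it lies at the intersection of circle(K, 29.1) and circle(V, 44.7). With |KV| = 42.70, the foot of the radical line on KV is 7.865 from K and the perpendicular offset is √(29.1² − 7.865²) = 28.02. Taking the right-of-KV solution: M = (3.374, -7.735).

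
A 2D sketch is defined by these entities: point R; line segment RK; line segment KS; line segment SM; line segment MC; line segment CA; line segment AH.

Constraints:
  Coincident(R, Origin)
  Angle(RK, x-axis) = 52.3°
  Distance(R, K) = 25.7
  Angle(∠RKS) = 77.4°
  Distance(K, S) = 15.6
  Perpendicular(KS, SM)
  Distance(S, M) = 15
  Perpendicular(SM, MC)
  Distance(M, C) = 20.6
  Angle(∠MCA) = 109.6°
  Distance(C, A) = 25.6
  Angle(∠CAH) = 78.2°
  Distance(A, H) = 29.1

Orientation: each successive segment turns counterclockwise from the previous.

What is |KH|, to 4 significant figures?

20.08

R is at the origin; RK runs at 52.3° with length 25.7, so K = (15.72, 20.33). ∠RKS = 77.4° gives KS at 154.9° from the x-axis; with |KS| = 15.6, S = (1.589, 26.95). KS ⟂ SM, so SM runs at -115.1°; with |SM| = 15.0, M = (-4.774, 13.37). SM is perpendicular to MC, so MC runs at -25.10°; with |MC| = 20.6, C = (13.88, 4.630). ∠MCA = 109.6° gives CA at 45.30° from the x-axis; with |CA| = 25.6, A = (31.89, 22.83). ∠CAH = 78.2° gives AH at 147.1° from the x-axis; with |AH| = 29.1, H = (7.455, 38.63). Then |KH| = |H − K| = 20.08.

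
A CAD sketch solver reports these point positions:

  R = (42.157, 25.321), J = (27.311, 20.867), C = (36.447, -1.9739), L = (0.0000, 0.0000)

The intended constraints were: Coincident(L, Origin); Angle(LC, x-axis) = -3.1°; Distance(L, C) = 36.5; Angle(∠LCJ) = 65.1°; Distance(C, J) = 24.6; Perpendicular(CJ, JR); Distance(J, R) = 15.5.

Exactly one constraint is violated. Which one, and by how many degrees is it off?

Perpendicular(CJ, JR) — off by 5.10°.

L = (0.00, 0.00) ✓; LC at -3.100° ✓; |LC| = 36.50 ✓; ∠LCJ = 65.10° ✓; |CJ| = 24.60 ✓; ∠(CJ, JR) = 95.10° ✗; |JR| = 15.50 ✓.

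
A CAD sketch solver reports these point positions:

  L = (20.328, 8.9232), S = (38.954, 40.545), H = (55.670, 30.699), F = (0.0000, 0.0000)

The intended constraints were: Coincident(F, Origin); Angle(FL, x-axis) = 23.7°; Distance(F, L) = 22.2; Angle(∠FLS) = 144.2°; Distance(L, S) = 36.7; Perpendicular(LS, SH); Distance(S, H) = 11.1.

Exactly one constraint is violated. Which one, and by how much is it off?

Distance(S, H) = 11.1 — off by 8.30.

F = (0.00, 0.00) ✓; FL at 23.70° ✓; |FL| = 22.20 ✓; ∠FLS = 144.2° ✓; |LS| = 36.70 ✓; ∠(LS, SH) = 90.00° ✓; |SH| = 19.40 ✗.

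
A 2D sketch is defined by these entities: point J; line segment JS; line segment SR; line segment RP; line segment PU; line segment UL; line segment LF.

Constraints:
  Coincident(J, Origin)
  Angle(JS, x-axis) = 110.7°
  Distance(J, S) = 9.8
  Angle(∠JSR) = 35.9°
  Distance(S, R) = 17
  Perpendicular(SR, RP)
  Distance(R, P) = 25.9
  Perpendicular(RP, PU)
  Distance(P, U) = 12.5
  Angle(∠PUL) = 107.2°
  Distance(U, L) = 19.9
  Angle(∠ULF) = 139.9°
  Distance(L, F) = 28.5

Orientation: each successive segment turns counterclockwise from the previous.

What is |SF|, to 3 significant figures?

21.7

J is at the origin; JS runs at 110.7° with length 9.8, so S = (-3.46, 9.17). ∠JSR = 35.9° gives SR at -105° from the x-axis; with |SR| = 17.0, R = (-7.92, -7.24). SR ⟂ RP, so RP runs at -15.2°; with |RP| = 25.9, P = (17.1, -14.0). RP is perpendicular to PU, so PU runs at 74.8°; with |PU| = 12.5, U = (20.4, -1.97). ∠PUL = 107.2° gives UL at 148° from the x-axis; with |UL| = 19.9, L = (3.55, 8.70). ∠ULF = 139.9° gives LF at -172° from the x-axis; with |LF| = 28.5, F = (-24.7, 4.88). Then |SF| = |F − S| = 21.7.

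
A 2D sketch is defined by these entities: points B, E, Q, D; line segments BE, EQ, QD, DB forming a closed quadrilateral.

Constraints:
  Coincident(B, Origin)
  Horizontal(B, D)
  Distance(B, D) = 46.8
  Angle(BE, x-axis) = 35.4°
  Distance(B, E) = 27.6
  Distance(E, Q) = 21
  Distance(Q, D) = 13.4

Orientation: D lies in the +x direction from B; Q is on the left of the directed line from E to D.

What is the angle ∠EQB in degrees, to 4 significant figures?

25.01°

B is at the origin; B and D share the same y with |BD| = 46.8 and D in +x, so D = (46.8, 0). BE runs at 35.4° with |BE| = 27.6, so E = (22.50, 15.99). Q is determined by |EQ| = 21.0 and |QD| = 13.4 together: it lies at the intersection of circle(E, 21.0) and circle(D, 13.4). With |ED| = 29.09, the foot of the radical line on ED is 19.04 from E and the perpendicular offset is √(21.0² − 19.04²) = 8.862. Taking the left-of-ED solution: Q = (43.27, 12.93).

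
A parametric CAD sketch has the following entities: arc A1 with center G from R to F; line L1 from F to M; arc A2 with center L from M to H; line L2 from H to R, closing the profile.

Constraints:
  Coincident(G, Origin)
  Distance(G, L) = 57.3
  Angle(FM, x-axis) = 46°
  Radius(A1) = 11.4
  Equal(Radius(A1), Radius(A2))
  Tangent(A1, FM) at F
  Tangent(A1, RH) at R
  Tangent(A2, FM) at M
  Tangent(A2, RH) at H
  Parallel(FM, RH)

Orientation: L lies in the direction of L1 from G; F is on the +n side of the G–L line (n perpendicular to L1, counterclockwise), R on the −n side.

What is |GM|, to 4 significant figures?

58.42

The slot axis is L1's direction at 46.0°, so u = (cos 46.0°, sin 46.0°) = (0.6947, 0.7193) and n = (−sin 46.0°, cos 46.0°) = (-0.7193, 0.6947). G is at the origin and L lies 57.3 along u from G, so L = 57.3·u = (39.80, 41.22). Tangency of A1 to both parallel lines with radius 11.4 puts F and R at G ± 11.4·n: F = (-8.200, 7.919), R = (8.200, -7.919). Equal radii place M and H the same way about L: M = L + 11.4·n = (31.60, 49.14), H = L − 11.4·n = (48.00, 33.30). Then |GM| = |M − G| = 58.42.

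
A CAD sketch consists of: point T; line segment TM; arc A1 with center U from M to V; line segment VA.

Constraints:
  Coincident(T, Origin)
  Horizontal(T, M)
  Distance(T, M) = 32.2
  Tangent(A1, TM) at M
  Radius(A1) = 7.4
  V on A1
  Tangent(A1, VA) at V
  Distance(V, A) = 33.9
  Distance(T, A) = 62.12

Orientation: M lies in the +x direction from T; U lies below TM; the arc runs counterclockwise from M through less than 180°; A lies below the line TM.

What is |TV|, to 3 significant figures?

29.5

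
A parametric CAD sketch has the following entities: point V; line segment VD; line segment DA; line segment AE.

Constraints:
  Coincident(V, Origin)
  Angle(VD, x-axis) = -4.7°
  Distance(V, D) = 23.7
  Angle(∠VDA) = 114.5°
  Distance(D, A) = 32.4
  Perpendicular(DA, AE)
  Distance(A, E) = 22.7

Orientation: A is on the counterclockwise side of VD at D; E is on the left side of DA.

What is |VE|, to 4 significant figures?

42.24

∠VDA = 114.5°, so DA runs at -4.7° + (180° − 114.5°) = 60.80° from the x-axis; with |DA| = 32.4, A = D + 32.4·(cos 60.80°, sin 60.80°) = (39.43, 26.34). DA is perpendicular to AE; with |AE| = 22.7 on the left of DA, E = A + 22.7·(-0.8729, 0.4879) = (19.61, 37.42). Then |VE| = |E − V| = 42.24.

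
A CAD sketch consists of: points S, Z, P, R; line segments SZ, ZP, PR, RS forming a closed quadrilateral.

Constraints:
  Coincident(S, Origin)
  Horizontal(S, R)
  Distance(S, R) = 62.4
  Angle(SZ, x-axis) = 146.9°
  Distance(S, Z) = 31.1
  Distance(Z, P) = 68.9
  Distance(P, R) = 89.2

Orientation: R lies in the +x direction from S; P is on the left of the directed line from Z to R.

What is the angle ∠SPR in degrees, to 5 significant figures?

43.599°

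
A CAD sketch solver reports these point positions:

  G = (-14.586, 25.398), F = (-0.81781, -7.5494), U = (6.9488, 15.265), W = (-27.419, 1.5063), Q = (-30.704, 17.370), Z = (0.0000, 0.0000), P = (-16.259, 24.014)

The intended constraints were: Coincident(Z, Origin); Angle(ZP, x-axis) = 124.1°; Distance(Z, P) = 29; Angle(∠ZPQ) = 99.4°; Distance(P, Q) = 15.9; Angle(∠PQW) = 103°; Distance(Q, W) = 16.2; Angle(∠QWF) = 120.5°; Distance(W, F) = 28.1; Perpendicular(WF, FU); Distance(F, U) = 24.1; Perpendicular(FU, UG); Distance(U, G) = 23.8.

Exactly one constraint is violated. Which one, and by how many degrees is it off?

Perpendicular(FU, UG) — off by 6.40°.

Z = (0.00, 0.00) ✓; ZP at 124.1° ✓; |ZP| = 29.00 ✓; ∠ZPQ = 99.40° ✓; |PQ| = 15.90 ✓; ∠PQW = 103.0° ✓; |QW| = 16.20 ✓; ∠QWF = 120.5° ✓; |WF| = 28.10 ✓; ∠(WF, FU) = 90.00° ✓; |FU| = 24.10 ✓; ∠(FU, UG) = 83.60° ✗; |UG| = 23.80 ✓.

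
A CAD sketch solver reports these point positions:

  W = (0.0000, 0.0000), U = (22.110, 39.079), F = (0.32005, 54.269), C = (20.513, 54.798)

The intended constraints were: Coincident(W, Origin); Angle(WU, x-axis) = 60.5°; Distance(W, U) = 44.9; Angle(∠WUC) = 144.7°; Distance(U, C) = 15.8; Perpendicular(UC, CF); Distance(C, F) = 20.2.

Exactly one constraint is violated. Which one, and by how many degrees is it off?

Perpendicular(UC, CF) — off by 4.30°.

W = (0.00, 0.00) ✓; WU at 60.50° ✓; |WU| = 44.90 ✓; ∠WUC = 144.7° ✓; |UC| = 15.80 ✓; ∠(UC, CF) = 85.70° ✗; |CF| = 20.20 ✓.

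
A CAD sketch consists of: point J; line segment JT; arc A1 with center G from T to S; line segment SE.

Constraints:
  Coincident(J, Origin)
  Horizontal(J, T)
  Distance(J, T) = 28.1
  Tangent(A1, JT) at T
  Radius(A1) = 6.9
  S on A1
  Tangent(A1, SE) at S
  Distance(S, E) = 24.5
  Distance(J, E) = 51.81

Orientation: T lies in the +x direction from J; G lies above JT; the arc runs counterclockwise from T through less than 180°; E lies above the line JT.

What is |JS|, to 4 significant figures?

34.59

Checks: |GS| = 6.900 ✓; ∠(GS, SE) = 90.00° ✓; |SE| = 24.50 ✓; |JE| = 51.81 ✓.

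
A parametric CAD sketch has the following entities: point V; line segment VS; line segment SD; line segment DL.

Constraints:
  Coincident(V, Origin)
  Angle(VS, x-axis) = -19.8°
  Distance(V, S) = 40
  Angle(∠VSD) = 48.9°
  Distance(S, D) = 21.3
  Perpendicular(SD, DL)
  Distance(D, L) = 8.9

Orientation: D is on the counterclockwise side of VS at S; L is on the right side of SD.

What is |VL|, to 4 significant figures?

39.36

V is at the origin; VS runs at -19.8° with length 40.0, so S = 40.0·(cos -19.8°, sin -19.8°) = (37.64, -13.55). ∠VSD = 48.9°, so SD runs at -19.8° + (180° − 48.9°) = 111.3° from the x-axis; with |SD| = 21.3, D = S + 21.3·(cos 111.3°, sin 111.3°) = (29.90, 6.296). SD is perpendicular to DL; with |DL| = 8.9 on the right of SD, L = D + 8.9·(0.9317, 0.3633) = (38.19, 9.528). Then |VL| = |L − V| = 39.36.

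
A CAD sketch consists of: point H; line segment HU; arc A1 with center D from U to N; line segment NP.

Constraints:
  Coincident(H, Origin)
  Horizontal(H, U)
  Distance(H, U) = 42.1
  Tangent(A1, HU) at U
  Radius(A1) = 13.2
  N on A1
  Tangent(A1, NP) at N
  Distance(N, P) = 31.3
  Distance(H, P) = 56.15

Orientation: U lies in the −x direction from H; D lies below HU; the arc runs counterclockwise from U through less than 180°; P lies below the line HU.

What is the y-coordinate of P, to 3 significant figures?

-45.8

Checks: |DN| = 13.20 ✓; ∠(DN, NP) = 90.00° ✓; |NP| = 31.30 ✓; |HP| = 56.15 ✓.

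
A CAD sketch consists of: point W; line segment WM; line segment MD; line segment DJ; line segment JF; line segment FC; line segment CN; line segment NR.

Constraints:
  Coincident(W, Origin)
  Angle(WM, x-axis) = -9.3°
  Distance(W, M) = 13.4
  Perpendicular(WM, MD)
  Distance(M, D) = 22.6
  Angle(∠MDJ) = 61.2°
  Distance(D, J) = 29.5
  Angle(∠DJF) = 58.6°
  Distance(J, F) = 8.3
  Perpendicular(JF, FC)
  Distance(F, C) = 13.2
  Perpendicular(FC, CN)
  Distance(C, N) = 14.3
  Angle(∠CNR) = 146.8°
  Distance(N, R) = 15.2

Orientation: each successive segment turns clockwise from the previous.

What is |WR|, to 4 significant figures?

34.22

W is at the origin; WM runs at -9.3° with length 13.4, so M = (13.22, -2.165). The perpendicularity gives MD at right angles to WM, so MD runs at -99.30°; with |MD| = 22.6, D = (9.572, -24.47). ∠MDJ = 61.2° gives DJ at 141.9° from the x-axis; with |DJ| = 29.5, J = (-13.64, -6.266). ∠DJF = 58.6° gives JF at 20.50° from the x-axis; with |JF| = 8.3, F = (-5.869, -3.359). JF is perpendicular to FC, so FC runs at -69.50°; with |FC| = 13.2, C = (-1.246, -15.72). FC ⟂ CN, so CN runs at -159.5°; with |CN| = 14.3, N = (-14.64, -20.73). ∠CNR = 146.8° gives NR at 167.3° from the x-axis; with |NR| = 15.2, R = (-29.47, -17.39). Then |WR| = |R − W| = 34.22.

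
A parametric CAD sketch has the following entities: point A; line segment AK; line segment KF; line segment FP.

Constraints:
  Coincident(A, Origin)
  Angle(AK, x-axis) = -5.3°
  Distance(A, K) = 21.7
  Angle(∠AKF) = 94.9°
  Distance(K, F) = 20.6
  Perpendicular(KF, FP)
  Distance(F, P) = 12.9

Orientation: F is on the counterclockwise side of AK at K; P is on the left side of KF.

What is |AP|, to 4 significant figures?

24.09

∠AKF = 94.9°, so KF runs at -5.3° + (180° − 94.9°) = 79.80° from the x-axis; with |KF| = 20.6, F = K + 20.6·(cos 79.80°, sin 79.80°) = (25.26, 18.27). KF is perpendicular to FP; with |FP| = 12.9 on the left of KF, P = F + 12.9·(-0.9842, 0.1771) = (12.56, 20.55). Then |AP| = |P − A| = 24.09.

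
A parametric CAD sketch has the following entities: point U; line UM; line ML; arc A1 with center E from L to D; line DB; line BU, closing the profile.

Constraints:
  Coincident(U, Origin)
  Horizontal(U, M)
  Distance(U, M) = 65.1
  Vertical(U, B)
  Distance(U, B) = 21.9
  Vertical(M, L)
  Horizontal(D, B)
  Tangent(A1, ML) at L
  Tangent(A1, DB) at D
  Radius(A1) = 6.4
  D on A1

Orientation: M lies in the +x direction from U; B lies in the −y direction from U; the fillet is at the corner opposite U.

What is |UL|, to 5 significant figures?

66.920

U is at the origin; U and M share the same y with |UM| = 65.1 and M on the +x side, so M = (65.100, 0.0000). U and B share the same x with |UB| = 21.9 and B on the −y side, so B = (0.0000, -21.900). The virtual corner opposite U is at (65.100, -21.900). Tangency of A1 to ML means the radius EL is perpendicular to ML and A1 meets DB tangentially, so ED is at right angles to DB, with radius 6.4, so the center E sits 6.4 in from both sides at E = (58.700, -15.500). That places the tangent points at L = (65.100, -15.500) on ML and D = (58.700, -21.900) on DB. Then |UL| = |L − U| = 66.920.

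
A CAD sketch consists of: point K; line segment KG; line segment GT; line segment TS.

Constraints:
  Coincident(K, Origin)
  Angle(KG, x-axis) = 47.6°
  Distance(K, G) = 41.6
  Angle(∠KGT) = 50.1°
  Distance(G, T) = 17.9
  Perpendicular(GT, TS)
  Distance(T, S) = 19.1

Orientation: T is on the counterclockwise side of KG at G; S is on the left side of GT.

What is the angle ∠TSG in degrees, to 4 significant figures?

43.14°

∠KGT = 50.1°, so GT runs at 47.6° + (180° − 50.1°) = 177.5° from the x-axis; with |GT| = 17.9, T = G + 17.9·(cos 177.5°, sin 177.5°) = (10.17, 31.50). The perpendicularity gives TS at right angles to GT; with |TS| = 19.1 on the left of GT, S = T + 19.1·(-0.04362, -0.9990) = (9.335, 12.42). Then cos ∠TSG = ST·SG / (|ST||SG|), giving 43.14°.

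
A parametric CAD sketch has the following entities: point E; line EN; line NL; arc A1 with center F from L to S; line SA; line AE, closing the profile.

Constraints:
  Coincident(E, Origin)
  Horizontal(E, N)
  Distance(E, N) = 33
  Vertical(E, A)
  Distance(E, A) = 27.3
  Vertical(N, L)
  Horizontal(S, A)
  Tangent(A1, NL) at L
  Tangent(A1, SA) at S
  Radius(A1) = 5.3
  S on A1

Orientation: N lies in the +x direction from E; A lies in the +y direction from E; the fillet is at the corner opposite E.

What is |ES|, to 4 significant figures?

38.89

The virtual corner opposite E is at (33.00, 27.30). The tangent condition forces FL to be normal to NL and tangency of A1 to SA means the radius FS is perpendicular to SA, with radius 5.3, so the center F sits 5.3 in from both sides at F = (27.70, 22.00). That places the tangent points at L = (33.00, 22.00) on NL and S = (27.70, 27.30) on SA. Then |ES| = |S − E| = 38.89.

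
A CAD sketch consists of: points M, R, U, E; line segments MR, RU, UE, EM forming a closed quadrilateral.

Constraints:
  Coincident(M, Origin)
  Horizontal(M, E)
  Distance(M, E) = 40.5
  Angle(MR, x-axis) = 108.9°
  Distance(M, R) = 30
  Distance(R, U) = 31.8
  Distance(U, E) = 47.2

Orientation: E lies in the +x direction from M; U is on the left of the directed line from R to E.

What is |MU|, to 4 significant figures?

46.12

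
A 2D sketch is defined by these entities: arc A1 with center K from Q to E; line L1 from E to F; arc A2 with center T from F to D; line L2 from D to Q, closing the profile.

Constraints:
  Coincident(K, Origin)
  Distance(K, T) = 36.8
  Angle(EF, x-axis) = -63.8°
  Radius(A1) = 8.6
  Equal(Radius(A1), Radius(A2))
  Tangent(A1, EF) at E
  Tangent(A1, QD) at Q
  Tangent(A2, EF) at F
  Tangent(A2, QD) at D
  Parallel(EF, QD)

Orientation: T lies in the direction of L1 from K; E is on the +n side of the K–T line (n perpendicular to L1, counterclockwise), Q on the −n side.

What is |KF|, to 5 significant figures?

37.792

Tangency of A1 to both parallel lines with radius 8.6 puts E and Q at K ± 8.6·n: E = (7.7164, 3.7970), Q = (-7.7164, -3.7970). Equal radii place F and D the same way about T: F = T + 8.6·n = (23.964, -29.222), D = T − 8.6·n = (8.5310, -36.816). Then |KF| = |F − K| = 37.792.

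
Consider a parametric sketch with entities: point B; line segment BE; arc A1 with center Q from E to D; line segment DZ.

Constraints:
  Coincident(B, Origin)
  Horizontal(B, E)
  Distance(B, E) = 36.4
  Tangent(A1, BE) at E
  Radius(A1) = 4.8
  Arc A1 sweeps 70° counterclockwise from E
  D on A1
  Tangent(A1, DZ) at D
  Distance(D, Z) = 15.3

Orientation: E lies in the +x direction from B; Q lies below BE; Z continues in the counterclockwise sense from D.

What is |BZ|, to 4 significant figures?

31.91

B is at the origin; BE is horizontal with |BE| = 36.4 and E on the +x side, so E = (36.40, 0.000). A1 meets BE tangentially, so QE is at right angles to BE, so Q = E + (0, -4.8) = (36.40, -4.800). On A1, E sits at bearing 90° from Q; a 70° counterclockwise sweep puts D at bearing 160°, so D = Q + 4.8·(cos 160°, sin 160°) = (31.89, -3.158). Since A1 is tangent to DZ there, QD ⟂ DZ, so DZ runs along (−sin 160°, cos 160°); with |DZ| = 15.3, Z = (26.66, -17.54). Then |BZ| = |Z − B| = 31.91.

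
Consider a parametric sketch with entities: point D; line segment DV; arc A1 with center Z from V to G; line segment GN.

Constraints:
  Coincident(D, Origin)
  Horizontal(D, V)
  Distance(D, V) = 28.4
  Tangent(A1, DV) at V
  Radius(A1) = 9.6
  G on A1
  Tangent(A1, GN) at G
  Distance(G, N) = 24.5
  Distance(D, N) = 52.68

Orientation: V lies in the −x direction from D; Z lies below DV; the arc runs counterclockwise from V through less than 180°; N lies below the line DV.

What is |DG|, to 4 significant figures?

38.76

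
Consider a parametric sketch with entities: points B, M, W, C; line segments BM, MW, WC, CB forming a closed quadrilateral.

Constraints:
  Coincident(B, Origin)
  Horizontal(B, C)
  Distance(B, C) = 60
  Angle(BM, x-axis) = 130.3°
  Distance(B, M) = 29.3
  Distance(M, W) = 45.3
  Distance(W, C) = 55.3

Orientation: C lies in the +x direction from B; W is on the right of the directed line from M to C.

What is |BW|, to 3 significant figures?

16.4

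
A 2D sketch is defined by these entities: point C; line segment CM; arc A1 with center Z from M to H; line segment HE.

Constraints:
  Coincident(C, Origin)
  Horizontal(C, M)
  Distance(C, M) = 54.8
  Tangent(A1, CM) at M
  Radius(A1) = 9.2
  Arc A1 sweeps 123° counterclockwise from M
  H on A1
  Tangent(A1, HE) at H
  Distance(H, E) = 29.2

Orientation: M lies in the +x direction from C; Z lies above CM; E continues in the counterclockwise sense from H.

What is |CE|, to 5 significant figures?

60.584

On A1, M sits at bearing -90° from Z; a 123° counterclockwise sweep puts H at bearing 33°, so H = Z + 9.2·(cos 33°, sin 33°) = (62.516, 14.211). Tangency of A1 to HE means the radius ZH is perpendicular to HE, so HE runs along (−sin 33°, cos 33°); with |HE| = 29.2, E = (46.612, 38.700). Then |CE| = |E − C| = 60.584.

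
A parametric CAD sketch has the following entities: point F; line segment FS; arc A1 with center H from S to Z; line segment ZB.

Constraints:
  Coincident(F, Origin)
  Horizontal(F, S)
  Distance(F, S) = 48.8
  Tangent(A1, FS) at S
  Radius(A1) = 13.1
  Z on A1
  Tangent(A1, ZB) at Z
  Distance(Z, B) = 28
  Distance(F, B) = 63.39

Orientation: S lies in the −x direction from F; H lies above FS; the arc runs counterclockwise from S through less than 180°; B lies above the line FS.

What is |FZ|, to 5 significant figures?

40.412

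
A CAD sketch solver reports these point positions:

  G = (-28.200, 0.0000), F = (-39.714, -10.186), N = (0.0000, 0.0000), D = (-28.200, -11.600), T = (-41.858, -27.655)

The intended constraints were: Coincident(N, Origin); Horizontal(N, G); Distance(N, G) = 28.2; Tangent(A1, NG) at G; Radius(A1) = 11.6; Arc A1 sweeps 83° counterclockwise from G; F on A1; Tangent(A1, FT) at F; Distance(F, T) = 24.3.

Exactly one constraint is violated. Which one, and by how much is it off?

Distance(F, T) = 24.3 — off by 6.70.

N = (0.00, 0.00) ✓; N.y = 0.00, G.y = 0.00 ✓; |NG| = 28.20 ✓; ∠(DG, GN) = 90.00° ✓; |DG| = 11.60 ✓; bearing(D→F) − bearing(D→G) = 83.00° ✓; |DF| = 11.60 ✓; ∠(DF, FT) = 90.00° ✓; |FT| = 17.60 ✗.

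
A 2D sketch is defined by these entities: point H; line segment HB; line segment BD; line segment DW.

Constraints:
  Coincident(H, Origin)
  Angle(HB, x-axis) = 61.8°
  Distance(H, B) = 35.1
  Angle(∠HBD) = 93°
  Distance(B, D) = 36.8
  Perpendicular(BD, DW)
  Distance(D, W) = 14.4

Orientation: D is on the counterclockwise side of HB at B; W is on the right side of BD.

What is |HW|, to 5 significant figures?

62.756

H is at the origin; HB runs at 61.8° with length 35.1, so B = 35.1·(cos 61.8°, sin 61.8°) = (16.587, 30.934). ∠HBD = 93.0°, so BD runs at 61.8° + (180° − 93.0°) = 148.80° from the x-axis; with |BD| = 36.8, D = B + 36.8·(cos 148.80°, sin 148.80°) = (-14.891, 49.997). The perpendicularity gives DW at right angles to BD; with |DW| = 14.4 on the right of BD, W = D + 14.4·(0.51803, 0.85536) = (-7.4313, 62.314). Then |HW| = |W − H| = 62.756.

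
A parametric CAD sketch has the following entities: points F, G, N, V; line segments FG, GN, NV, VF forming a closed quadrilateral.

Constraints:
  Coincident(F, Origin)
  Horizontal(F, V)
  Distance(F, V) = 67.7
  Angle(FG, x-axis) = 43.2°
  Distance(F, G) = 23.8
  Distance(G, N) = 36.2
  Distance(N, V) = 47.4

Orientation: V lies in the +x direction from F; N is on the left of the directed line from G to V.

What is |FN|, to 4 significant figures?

60.00

F is at the origin; F and V share the same y with |FV| = 67.7 and V in +x, so V = (67.7, 0). FG runs at 43.2° with |FG| = 23.8, so G = (17.35, 16.29). N is determined by |GN| = 36.2 and |NV| = 47.4 together: it lies at the intersection of circle(G, 36.2) and circle(V, 47.4). With |GV| = 52.92, the foot of the radical line on GV is 17.61 from G and the perpendicular offset is √(36.2² − 17.61²) = 31.63. Taking the left-of-GV solution: N = (43.84, 40.96).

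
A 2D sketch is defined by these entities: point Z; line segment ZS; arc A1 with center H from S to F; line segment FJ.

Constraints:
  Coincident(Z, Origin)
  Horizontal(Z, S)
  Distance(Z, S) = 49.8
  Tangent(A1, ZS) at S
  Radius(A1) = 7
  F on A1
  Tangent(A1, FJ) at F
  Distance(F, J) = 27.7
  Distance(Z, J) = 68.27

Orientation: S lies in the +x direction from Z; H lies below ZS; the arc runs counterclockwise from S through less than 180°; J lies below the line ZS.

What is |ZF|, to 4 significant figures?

45.28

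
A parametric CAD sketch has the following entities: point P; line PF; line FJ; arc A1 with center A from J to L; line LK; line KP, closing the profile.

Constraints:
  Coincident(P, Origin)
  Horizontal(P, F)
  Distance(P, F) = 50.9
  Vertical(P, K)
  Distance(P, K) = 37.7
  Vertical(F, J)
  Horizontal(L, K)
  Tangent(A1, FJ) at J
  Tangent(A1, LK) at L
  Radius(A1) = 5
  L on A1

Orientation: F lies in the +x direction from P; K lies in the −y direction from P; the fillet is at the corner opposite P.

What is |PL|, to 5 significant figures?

59.398

P is at the origin; P and F share the same y with |PF| = 50.9 and F on the +x side, so F = (50.900, 0.0000). P and K share the same x with |PK| = 37.7 and K on the −y side, so K = (0.0000, -37.700). The virtual corner opposite P is at (50.900, -37.700). A1 meets FJ tangentially, so AJ is at right angles to FJ and the tangent condition forces AL to be normal to LK, with radius 5.0, so the center A sits 5.0 in from both sides at A = (45.900, -32.700). That places the tangent points at J = (50.900, -32.700) on FJ and L = (45.900, -37.700) on LK. Then |PL| = |L − P| = 59.398.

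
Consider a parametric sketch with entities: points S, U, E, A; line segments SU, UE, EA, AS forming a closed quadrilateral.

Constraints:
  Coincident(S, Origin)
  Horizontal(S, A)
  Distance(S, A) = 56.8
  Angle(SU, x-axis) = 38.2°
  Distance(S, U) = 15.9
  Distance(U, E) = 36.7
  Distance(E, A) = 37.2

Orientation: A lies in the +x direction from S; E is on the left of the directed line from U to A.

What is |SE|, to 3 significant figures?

52.6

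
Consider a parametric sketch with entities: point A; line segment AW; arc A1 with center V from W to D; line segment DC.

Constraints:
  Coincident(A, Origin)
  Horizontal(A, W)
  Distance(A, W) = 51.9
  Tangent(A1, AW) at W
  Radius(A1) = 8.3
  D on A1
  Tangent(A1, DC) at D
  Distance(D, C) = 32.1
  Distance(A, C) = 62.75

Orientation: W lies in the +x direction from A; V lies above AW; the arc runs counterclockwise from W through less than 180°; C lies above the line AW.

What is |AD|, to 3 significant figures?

60.7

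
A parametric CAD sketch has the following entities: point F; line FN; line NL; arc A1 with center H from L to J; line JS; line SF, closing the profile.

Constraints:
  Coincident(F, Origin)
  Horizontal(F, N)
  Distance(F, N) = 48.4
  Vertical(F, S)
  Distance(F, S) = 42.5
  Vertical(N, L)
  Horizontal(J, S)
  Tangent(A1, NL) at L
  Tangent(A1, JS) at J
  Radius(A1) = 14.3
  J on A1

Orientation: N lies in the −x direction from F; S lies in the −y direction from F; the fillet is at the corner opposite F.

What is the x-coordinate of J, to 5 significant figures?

-34.100

F is at the origin; F and N share the same y with |FN| = 48.4 and N on the −x side, so N = (-48.400, 0.0000). F and S share the same x with |FS| = 42.5 and S on the −y side, so S = (0.0000, -42.500). The virtual corner opposite F is at (-48.400, -42.500). The tangent condition forces HL to be normal to NL and A1 meets JS tangentially, so HJ is at right angles to JS, with radius 14.3, so the center H sits 14.3 in from both sides at H = (-34.100, -28.200). That places the tangent points at L = (-48.400, -28.200) on NL and J = (-34.100, -42.500) on JS. So J.x = -34.100.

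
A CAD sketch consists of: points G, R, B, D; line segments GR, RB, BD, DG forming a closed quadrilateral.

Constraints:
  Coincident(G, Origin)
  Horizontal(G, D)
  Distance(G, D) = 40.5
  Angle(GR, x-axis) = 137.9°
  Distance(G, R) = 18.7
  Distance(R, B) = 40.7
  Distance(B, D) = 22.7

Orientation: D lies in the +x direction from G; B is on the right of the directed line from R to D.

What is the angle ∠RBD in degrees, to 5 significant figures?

120.65°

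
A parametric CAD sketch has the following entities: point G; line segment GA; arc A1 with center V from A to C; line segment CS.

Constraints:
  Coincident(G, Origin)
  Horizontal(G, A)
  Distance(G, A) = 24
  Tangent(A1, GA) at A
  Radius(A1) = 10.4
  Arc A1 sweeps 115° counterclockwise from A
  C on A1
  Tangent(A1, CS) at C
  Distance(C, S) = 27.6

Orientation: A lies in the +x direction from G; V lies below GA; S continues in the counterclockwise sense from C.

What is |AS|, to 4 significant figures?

39.87

G is at the origin; GA is horizontal with |GA| = 24.0 and A on the +x side, so A = (24.00, 0.000). Tangency of A1 to GA means the radius VA is perpendicular to GA, so V = A + (0, -10.4) = (24.00, -10.40). On A1, A sits at bearing 90° from V; a 115° counterclockwise sweep puts C at bearing 205°, so C = V + 10.4·(cos 205°, sin 205°) = (14.57, -14.80). Tangency of A1 to CS means the radius VC is perpendicular to CS, so CS runs along (−sin 205°, cos 205°); with |CS| = 27.6, S = (26.24, -39.81). Then |AS| = |S − A| = 39.87.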